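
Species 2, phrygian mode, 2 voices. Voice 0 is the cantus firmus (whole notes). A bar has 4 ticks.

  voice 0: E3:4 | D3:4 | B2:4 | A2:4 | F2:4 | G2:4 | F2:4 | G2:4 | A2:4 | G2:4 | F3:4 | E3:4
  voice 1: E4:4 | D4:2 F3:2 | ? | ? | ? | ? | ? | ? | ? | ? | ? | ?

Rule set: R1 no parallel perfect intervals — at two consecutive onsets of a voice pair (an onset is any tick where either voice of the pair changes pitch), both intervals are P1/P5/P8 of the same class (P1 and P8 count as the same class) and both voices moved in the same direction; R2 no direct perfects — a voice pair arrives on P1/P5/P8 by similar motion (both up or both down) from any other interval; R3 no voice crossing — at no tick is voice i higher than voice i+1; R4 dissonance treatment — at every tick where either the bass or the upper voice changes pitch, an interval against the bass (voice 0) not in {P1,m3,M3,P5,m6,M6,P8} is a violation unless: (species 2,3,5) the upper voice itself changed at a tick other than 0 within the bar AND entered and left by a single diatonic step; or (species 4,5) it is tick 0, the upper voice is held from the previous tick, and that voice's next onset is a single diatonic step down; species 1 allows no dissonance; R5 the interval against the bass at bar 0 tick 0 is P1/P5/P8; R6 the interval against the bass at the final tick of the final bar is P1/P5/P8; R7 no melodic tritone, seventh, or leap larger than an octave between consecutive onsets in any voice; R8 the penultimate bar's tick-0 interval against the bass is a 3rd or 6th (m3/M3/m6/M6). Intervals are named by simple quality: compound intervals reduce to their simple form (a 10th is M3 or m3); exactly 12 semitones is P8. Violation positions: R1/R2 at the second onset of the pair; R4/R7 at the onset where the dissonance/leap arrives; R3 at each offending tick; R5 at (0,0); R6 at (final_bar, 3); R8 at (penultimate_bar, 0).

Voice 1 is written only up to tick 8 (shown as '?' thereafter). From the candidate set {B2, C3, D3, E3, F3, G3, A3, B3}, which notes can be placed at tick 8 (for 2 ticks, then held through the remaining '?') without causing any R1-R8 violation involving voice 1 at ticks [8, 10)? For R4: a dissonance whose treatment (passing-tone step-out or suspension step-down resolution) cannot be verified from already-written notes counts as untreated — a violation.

{D3, G3}

B2: violates R2,R7
C3: violates R4
D3: legal
E3: violates R4
F3: violates R4
G3: legal
A3: violates R4
B3: violates R7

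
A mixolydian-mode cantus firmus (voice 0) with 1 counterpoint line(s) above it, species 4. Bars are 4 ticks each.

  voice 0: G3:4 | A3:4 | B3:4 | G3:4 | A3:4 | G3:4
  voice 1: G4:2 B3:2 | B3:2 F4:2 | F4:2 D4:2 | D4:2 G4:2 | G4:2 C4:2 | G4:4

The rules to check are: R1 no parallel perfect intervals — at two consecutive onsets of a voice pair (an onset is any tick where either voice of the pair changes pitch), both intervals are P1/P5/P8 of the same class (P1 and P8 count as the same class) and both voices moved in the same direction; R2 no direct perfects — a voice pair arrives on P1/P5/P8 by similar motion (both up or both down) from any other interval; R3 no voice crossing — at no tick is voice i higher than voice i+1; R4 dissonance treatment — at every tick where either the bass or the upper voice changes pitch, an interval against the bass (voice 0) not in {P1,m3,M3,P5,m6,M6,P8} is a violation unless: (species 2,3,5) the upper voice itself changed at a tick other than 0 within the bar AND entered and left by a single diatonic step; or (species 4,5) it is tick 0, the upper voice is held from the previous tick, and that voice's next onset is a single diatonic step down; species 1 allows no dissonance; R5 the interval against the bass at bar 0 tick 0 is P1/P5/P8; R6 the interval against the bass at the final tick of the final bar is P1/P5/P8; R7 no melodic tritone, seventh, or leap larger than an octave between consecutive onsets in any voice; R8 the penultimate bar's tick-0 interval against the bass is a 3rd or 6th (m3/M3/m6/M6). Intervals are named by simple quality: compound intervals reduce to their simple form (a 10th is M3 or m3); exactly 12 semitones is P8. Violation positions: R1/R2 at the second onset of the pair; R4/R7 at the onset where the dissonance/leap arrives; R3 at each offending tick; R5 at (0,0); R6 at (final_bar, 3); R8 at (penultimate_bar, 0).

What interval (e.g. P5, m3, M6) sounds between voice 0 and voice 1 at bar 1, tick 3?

m6

voice 0=A3 voice 1=F4 -> m6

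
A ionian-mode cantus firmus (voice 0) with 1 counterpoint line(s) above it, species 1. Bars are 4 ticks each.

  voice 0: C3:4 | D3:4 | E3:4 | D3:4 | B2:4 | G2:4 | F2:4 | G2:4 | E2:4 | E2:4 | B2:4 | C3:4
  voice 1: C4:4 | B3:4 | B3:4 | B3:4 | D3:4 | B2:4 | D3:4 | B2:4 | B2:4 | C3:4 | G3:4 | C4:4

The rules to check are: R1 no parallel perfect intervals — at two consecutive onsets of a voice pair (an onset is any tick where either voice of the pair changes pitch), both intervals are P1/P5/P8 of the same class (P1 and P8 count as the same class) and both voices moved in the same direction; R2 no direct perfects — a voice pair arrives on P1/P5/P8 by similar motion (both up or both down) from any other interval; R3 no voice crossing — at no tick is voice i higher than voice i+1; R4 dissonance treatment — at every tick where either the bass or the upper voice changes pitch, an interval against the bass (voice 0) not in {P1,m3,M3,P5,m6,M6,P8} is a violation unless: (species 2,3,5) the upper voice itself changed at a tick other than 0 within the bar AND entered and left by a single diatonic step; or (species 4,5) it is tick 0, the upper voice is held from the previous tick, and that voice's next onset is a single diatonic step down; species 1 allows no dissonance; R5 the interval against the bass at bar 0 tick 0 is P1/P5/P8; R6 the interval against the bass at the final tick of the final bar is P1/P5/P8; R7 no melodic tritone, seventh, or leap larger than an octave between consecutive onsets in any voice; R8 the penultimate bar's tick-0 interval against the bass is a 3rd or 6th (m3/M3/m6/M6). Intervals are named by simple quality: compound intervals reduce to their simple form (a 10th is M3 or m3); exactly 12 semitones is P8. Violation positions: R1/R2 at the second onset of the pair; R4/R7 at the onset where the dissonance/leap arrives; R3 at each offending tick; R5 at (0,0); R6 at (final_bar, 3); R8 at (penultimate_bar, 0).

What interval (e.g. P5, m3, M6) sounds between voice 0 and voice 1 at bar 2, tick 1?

voice 0=E3 voice 1=B3 -> P5

P5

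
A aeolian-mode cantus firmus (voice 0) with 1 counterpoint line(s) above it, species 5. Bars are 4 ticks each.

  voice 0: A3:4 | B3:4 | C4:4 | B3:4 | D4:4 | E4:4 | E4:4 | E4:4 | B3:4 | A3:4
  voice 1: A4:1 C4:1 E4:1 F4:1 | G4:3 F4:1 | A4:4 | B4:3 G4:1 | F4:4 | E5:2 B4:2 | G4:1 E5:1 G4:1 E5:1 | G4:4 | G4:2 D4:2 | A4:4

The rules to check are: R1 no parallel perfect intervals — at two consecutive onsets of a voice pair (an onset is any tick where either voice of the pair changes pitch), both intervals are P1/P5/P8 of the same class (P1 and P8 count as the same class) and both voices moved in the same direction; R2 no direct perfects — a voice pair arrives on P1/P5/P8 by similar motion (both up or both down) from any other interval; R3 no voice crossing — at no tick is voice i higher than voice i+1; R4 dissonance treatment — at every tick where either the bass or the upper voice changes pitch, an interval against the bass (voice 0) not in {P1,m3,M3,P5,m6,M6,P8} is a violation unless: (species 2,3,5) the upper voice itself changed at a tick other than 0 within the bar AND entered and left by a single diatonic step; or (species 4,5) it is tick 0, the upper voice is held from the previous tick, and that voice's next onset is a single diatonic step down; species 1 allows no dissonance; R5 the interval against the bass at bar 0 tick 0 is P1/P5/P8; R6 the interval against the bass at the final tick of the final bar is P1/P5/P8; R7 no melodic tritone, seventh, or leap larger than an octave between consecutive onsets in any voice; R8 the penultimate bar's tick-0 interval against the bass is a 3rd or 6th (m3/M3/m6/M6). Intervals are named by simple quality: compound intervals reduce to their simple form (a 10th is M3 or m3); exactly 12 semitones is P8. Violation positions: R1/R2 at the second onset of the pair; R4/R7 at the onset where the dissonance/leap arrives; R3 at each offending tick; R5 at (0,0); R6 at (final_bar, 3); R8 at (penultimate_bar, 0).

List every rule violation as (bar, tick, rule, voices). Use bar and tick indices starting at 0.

bar 0: v0=A3 v1=A4 downbeat P8
bar 1: v0=B3 v1=G4 downbeat m6
bar 2: v0=C4 v1=A4 downbeat M6
bar 3: v0=B3 v1=B4 downbeat P8
bar 4: v0=D4 v1=F4 downbeat m3
bar 5: v0=E4 v1=E5 downbeat P8
bar 6: v0=E4 v1=G4 downbeat m3
bar 7: v0=E4 v1=G4 downbeat m3
bar 8: v0=B3 v1=G4 downbeat m6
bar 9: v0=A3 v1=A4 downbeat P8
  -> R4 @ bar 1 tick 3 v(0, 1): B3/F4 TT untreated
  -> R2 @ bar 5 tick 0 v(0, 1): D4/F4 m3 -> E4/E5 P8 similar
  -> R7 @ bar 5 tick 0 v(1,): F4->E5 leap 11st

(1, 3, R4, (0, 1))
(5, 0, R2, (0, 1))
(5, 0, R7, (1,))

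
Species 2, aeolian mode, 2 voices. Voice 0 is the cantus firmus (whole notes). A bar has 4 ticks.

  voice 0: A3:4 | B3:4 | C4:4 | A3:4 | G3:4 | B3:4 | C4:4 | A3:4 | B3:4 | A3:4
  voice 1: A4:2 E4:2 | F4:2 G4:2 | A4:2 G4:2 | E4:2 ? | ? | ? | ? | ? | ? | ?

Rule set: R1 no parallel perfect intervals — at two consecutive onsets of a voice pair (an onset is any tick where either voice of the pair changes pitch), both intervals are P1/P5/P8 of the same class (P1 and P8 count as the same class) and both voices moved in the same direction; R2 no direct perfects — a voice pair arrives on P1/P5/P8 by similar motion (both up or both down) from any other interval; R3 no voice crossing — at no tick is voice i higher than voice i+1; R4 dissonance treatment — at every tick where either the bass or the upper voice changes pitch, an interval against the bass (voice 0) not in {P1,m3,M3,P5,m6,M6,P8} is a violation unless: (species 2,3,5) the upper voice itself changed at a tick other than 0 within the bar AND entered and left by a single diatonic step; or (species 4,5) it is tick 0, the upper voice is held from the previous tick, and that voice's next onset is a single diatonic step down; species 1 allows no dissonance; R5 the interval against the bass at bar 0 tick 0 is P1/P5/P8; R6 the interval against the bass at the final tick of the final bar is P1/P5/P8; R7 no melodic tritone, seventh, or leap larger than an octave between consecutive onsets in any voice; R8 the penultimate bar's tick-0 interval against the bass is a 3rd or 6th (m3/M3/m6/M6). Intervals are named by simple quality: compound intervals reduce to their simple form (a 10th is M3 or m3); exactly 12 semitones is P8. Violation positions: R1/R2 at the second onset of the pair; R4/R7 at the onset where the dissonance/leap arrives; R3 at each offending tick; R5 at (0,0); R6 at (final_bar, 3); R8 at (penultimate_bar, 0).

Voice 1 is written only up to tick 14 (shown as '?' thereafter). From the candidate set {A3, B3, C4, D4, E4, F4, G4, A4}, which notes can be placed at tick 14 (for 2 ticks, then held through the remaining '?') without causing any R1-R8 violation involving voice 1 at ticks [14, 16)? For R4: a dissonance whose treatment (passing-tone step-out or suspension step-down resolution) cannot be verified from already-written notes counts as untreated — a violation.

A3: legal
B3: violates R4
C4: legal
D4: violates R4
E4: legal
F4: legal
G4: violates R4
A4: legal

{A3, A4, C4, E4, F4}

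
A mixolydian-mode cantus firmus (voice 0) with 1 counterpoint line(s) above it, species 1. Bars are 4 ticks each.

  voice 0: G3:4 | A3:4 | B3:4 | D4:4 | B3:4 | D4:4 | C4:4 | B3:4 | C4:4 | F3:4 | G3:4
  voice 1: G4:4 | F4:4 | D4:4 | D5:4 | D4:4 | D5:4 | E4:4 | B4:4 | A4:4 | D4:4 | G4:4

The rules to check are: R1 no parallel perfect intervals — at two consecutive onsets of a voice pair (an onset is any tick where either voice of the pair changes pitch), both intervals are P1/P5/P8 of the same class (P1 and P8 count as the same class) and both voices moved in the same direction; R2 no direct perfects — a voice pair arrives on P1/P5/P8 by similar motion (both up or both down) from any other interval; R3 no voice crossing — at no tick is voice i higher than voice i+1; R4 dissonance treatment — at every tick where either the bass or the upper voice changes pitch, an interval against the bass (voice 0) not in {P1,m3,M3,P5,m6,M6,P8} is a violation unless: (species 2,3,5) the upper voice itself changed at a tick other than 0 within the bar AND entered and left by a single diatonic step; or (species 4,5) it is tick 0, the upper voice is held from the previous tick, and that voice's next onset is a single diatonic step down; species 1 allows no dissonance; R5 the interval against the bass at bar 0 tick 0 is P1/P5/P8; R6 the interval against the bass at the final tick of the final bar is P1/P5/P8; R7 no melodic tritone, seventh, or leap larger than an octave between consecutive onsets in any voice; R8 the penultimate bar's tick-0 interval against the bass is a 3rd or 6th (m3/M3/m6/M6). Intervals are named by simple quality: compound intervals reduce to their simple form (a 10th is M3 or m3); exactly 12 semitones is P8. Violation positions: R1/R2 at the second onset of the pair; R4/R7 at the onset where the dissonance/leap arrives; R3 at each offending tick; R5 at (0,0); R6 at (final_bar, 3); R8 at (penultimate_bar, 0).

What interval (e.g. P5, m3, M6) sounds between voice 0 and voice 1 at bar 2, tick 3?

m3

voice 0=B3 voice 1=D4 -> m3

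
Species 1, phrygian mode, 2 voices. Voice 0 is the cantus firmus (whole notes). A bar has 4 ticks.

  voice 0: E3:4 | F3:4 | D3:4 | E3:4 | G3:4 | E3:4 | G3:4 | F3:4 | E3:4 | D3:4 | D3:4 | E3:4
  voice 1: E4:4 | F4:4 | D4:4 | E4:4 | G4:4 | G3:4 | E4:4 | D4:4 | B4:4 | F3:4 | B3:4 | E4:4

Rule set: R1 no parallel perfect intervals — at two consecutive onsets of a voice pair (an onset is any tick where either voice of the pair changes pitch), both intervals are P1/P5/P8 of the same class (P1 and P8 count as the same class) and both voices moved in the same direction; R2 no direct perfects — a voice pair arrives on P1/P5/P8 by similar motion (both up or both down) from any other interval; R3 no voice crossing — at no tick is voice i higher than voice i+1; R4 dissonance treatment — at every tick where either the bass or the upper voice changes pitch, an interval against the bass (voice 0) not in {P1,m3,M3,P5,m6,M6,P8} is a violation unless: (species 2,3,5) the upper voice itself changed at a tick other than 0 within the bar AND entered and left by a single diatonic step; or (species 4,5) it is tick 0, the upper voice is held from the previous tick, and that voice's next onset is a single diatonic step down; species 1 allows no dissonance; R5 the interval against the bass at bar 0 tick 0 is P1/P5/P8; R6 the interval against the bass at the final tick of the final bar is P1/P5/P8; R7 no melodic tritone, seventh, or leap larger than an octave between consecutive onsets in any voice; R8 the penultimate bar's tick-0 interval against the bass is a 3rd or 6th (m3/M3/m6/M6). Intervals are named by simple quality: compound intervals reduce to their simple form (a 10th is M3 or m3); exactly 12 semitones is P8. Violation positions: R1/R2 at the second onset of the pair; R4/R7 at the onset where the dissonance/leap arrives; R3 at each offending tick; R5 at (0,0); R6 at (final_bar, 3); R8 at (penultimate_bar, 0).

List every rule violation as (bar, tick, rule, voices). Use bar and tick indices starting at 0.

bar 0: v0=E3 v1=E4 downbeat P8
bar 1: v0=F3 v1=F4 downbeat P8
bar 2: v0=D3 v1=D4 downbeat P8
bar 3: v0=E3 v1=E4 downbeat P8
bar 4: v0=G3 v1=G4 downbeat P8
bar 5: v0=E3 v1=G3 downbeat m3
bar 6: v0=G3 v1=E4 downbeat M6
bar 7: v0=F3 v1=D4 downbeat M6
bar 8: v0=E3 v1=B4 downbeat P5
bar 9: v0=D3 v1=F3 downbeat m3
bar 10: v0=D3 v1=B3 downbeat M6
bar 11: v0=E3 v1=E4 downbeat P8
  -> R1 @ bar 1 tick 0 v(0, 1): E3/E4 P8 -> F3/F4 P8 similar
  -> R1 @ bar 2 tick 0 v(0, 1): F3/F4 P8 -> D3/D4 P8 similar
  -> R1 @ bar 3 tick 0 v(0, 1): D3/D4 P8 -> E3/E4 P8 similar
  -> R1 @ bar 4 tick 0 v(0, 1): E3/E4 P8 -> G3/G4 P8 similar
  -> R7 @ bar 9 tick 0 v(1,): B4->F3 leap 18st
  -> R7 @ bar 10 tick 0 v(1,): F3->B3 leap 6st
  -> R2 @ bar 11 tick 0 v(0, 1): D3/B3 M6 -> E3/E4 P8 similar

(1, 0, R1, (0, 1))
(2, 0, R1, (0, 1))
(3, 0, R1, (0, 1))
(4, 0, R1, (0, 1))
(9, 0, R7, (1,))
(10, 0, R7, (1,))
(11, 0, R2, (0, 1))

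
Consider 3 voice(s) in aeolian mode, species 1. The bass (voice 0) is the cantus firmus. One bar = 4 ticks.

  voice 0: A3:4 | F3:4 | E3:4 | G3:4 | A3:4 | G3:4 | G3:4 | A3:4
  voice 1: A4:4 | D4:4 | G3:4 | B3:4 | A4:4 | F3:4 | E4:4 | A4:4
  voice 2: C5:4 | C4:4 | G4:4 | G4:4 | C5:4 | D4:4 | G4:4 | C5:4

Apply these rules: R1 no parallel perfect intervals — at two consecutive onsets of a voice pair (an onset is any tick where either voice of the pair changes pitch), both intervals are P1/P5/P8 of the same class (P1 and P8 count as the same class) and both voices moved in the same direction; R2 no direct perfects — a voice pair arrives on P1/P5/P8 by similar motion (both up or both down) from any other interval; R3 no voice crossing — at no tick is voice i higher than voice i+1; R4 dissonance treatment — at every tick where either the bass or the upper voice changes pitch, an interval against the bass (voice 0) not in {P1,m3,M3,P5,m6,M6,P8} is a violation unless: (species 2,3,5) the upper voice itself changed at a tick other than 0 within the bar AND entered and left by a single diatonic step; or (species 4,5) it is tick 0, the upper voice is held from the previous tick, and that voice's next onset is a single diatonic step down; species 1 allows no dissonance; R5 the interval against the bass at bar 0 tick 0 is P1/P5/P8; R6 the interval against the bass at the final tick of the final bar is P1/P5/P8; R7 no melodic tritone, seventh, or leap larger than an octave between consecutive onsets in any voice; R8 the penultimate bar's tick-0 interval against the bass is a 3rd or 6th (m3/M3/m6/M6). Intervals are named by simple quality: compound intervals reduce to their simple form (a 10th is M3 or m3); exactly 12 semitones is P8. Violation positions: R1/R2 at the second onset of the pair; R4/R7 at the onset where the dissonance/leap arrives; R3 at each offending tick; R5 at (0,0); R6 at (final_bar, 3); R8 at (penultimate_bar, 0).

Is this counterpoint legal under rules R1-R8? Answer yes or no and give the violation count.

No (20 violations)

bar 0: v0=A3 v1=A4 v2=C5 (m3)
bar 1: v0=F3 v1=D4 v2=C4 (P5)
bar 2: v0=E3 v1=G3 v2=G4 (m3)
bar 3: v0=G3 v1=B3 v2=G4 (P8)
bar 4: v0=A3 v1=A4 v2=C5 (m3)
bar 5: v0=G3 v1=F3 v2=D4 (P5)
bar 6: v0=G3 v1=E4 v2=G4 (P8)
bar 7: v0=A3 v1=A4 v2=C5 (m3)
  R5 @ bar0.0: opens on m3
  R2 @ bar1.0: A3/C5 m3 -> F3/C4 P5 similar
  R3 @ bar1.0: D4 above C4
  R3 @ bar1.1: D4 above C4
  R3 @ bar1.2: D4 above C4
  R3 @ bar1.3: D4 above C4
  R2 @ bar4.0: G3/B3 M3 -> A3/A4 P8 similar
  R7 @ bar4.0: B3->A4 leap 10st
  R2 @ bar5.0: A3/C5 m3 -> G3/D4 P5 similar
  R3 @ bar5.0: G3 above F3
  R4 @ bar5.0: G3/F3 M2 untreated
  R7 @ bar5.0: A4->F3 leap 16st
  R7 @ bar5.0: C5->D4 leap 10st
  R3 @ bar5.1: G3 above F3
  R3 @ bar5.2: G3 above F3
  R3 @ bar5.3: G3 above F3
  R7 @ bar6.0: F3->E4 leap 11st
  R8 @ bar6.0: penult P8 not 3rd/6th
  R2 @ bar7.0: G3/E4 M6 -> A3/A4 P8 similar
  R6 @ bar7.3: closes on m3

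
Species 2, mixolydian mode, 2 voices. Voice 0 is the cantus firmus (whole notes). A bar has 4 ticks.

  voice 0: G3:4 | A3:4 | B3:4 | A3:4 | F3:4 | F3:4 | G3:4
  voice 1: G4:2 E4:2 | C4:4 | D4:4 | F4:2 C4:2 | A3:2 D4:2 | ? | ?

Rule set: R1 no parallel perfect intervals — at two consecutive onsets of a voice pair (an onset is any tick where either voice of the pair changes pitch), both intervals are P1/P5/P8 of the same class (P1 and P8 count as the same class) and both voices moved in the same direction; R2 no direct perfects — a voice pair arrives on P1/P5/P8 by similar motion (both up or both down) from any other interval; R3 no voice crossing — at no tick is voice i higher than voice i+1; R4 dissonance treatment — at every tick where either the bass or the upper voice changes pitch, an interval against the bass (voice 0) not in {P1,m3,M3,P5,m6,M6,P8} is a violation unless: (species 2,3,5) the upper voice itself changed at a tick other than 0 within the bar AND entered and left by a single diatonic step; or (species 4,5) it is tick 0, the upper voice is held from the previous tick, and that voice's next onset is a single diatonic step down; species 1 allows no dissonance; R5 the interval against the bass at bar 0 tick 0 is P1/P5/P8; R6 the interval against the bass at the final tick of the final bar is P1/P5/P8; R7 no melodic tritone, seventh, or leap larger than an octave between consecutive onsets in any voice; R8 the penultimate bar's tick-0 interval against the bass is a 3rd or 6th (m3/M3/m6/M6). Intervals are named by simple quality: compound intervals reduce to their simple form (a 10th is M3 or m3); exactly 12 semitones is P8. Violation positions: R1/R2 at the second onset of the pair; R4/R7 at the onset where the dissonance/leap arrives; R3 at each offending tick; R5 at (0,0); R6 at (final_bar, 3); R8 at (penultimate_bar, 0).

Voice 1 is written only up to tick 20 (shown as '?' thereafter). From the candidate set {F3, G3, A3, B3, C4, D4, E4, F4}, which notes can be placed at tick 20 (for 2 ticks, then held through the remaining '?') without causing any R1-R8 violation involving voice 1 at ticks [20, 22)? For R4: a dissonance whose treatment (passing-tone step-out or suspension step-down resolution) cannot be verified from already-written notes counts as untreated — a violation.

{A3, D4}

F3: violates R8
G3: violates R4,R8
A3: legal
B3: violates R4,R8
C4: violates R8
D4: legal
E4: violates R4,R8
F4: violates R8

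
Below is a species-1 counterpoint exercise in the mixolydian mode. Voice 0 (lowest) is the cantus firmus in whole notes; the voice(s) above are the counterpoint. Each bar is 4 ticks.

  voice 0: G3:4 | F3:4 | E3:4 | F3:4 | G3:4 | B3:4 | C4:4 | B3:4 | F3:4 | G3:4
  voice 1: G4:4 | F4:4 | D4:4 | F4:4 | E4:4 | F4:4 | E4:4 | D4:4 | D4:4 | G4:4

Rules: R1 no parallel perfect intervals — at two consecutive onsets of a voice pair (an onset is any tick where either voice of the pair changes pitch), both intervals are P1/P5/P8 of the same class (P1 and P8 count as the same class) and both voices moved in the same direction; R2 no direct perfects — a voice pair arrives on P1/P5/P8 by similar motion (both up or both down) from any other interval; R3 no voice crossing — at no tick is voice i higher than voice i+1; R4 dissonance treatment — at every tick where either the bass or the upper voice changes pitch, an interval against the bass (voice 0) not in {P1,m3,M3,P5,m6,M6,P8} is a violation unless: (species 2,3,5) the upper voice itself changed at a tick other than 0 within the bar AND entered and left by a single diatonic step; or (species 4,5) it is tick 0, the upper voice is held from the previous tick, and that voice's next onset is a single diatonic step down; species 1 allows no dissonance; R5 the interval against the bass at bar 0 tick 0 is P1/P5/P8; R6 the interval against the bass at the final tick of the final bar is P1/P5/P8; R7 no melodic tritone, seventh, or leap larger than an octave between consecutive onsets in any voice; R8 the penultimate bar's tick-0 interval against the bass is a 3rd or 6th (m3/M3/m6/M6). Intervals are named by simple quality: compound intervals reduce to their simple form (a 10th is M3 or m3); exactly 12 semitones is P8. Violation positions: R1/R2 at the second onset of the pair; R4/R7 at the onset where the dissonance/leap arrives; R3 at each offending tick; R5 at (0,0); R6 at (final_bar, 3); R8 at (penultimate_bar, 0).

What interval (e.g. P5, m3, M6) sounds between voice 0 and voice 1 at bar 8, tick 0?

M6

voice 0=F3 voice 1=D4 -> M6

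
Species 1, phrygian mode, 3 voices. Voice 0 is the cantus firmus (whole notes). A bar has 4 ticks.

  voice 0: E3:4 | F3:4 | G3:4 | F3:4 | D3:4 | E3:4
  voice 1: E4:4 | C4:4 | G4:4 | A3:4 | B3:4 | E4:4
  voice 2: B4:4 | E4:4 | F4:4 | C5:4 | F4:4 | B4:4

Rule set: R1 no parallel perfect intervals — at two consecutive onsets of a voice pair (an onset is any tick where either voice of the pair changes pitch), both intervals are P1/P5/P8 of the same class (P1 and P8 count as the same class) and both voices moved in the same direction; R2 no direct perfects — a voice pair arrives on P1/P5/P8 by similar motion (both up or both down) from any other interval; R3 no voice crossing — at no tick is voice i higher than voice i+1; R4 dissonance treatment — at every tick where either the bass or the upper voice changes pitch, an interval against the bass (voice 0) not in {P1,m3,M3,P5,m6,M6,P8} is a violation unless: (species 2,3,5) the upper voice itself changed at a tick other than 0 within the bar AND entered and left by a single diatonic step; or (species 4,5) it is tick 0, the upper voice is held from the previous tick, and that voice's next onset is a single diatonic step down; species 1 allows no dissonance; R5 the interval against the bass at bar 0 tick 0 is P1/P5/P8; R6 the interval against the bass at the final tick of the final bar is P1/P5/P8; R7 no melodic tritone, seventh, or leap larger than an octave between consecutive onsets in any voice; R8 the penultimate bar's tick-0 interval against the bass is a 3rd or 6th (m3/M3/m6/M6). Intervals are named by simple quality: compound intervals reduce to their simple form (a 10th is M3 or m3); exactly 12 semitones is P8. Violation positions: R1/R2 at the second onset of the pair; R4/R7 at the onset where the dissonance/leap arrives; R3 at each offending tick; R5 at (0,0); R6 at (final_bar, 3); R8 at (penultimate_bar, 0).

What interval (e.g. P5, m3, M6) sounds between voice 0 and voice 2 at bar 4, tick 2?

voice 0=D3 voice 2=F4 -> m3

m3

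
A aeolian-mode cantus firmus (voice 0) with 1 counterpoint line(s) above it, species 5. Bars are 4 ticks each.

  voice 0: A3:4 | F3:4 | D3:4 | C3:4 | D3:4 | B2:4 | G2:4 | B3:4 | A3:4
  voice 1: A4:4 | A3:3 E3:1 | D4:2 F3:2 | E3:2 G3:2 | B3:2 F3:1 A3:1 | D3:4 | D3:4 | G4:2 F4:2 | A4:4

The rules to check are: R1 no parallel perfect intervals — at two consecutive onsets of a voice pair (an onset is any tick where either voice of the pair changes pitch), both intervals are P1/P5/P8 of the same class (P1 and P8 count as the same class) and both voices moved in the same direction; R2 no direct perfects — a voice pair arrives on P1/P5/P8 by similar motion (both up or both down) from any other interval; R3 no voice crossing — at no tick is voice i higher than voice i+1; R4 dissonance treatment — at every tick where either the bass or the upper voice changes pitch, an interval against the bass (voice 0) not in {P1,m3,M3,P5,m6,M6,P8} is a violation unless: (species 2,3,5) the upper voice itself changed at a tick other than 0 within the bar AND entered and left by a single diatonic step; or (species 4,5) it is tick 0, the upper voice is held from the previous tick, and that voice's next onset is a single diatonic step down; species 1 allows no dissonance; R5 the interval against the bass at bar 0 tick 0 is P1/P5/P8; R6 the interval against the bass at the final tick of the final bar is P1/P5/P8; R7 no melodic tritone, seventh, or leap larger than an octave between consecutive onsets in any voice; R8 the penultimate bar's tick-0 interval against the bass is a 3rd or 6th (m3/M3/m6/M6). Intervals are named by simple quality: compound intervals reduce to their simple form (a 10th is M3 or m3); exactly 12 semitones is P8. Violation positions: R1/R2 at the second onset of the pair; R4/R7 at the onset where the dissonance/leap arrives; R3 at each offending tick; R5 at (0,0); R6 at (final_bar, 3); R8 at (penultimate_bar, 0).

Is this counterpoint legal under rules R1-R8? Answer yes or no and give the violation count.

No (7 violations)

bar 0: v0=A3 v1=A4 (P8)
bar 1: v0=F3 v1=A3 (M3)
bar 2: v0=D3 v1=D4 (P8)
bar 3: v0=C3 v1=E3 (M3)
bar 4: v0=D3 v1=B3 (M6)
bar 5: v0=B2 v1=D3 (m3)
bar 6: v0=G2 v1=D3 (P5)
bar 7: v0=B3 v1=G4 (m6)
bar 8: v0=A3 v1=A4 (P8)
  R3 @ bar1.3: F3 above E3
  R4 @ bar1.3: F3/E3 m2 untreated
  R7 @ bar2.0: E3->D4 leap 10st
  R7 @ bar4.2: B3->F3 leap 6st
  R7 @ bar7.0: G2->B3 leap 16st
  R7 @ bar7.0: D3->G4 leap 17st
  R4 @ bar7.2: B3/F4 TT untreated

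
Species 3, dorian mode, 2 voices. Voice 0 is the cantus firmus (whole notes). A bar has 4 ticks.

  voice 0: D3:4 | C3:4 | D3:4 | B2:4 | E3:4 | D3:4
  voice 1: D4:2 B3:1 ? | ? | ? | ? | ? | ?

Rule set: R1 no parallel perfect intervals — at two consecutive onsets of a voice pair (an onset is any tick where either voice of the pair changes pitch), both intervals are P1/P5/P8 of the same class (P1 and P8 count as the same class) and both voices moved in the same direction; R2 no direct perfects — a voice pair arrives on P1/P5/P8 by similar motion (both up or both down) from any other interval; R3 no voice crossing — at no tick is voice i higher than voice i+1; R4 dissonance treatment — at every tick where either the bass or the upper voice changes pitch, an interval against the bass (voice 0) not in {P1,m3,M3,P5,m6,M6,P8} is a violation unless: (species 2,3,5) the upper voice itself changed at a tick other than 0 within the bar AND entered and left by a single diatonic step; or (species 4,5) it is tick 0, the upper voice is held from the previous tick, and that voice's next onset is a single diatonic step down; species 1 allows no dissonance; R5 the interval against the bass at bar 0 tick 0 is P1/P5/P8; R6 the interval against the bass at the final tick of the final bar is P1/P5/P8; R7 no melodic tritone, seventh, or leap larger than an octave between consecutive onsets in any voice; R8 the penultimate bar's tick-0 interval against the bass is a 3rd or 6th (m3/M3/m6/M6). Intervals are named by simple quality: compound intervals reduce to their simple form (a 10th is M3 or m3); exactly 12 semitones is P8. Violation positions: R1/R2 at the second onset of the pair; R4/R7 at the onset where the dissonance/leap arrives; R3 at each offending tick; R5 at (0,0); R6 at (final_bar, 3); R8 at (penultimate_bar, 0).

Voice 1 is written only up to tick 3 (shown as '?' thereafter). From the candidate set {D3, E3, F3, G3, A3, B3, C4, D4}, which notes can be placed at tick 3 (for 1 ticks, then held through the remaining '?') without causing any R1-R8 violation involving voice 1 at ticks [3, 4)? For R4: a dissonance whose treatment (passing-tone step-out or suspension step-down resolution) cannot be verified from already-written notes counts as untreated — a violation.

{A3, B3, D3, D4}

D3: legal
E3: violates R4
F3: violates R7
G3: violates R4
A3: legal
B3: legal
C4: violates R4
D4: legal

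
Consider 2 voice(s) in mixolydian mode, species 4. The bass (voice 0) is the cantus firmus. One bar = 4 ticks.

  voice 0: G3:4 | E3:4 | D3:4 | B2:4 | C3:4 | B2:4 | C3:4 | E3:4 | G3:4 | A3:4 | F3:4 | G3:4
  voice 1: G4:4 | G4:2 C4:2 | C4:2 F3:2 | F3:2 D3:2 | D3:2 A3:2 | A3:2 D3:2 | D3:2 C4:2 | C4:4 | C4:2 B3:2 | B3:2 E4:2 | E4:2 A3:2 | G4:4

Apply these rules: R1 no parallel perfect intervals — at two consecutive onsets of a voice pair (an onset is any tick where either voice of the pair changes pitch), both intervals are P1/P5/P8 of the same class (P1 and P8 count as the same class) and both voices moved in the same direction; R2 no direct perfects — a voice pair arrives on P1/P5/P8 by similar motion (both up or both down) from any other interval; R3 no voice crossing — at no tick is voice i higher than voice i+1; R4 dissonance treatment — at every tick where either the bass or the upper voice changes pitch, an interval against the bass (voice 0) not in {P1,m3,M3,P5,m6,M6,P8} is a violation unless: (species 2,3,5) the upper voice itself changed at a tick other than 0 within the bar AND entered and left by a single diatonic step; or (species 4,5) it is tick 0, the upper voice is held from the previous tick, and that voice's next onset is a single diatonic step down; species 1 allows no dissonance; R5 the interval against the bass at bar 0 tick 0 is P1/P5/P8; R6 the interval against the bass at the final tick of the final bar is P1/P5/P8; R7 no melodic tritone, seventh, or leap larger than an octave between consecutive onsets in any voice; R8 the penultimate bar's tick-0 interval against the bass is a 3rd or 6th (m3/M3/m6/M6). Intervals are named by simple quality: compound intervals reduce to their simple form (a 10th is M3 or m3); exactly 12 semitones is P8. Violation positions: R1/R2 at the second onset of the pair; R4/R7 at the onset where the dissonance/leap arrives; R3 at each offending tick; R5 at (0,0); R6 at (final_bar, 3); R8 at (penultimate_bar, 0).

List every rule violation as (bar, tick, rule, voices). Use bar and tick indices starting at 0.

bar 0: v0=G3 v1=G4 downbeat P8
bar 1: v0=E3 v1=G4 downbeat m3
bar 2: v0=D3 v1=C4 downbeat m7
bar 3: v0=B2 v1=F3 downbeat TT
bar 4: v0=C3 v1=D3 downbeat M2
bar 5: v0=B2 v1=A3 downbeat m7
bar 6: v0=C3 v1=D3 downbeat M2
bar 7: v0=E3 v1=C4 downbeat m6
bar 8: v0=G3 v1=C4 downbeat P4
bar 9: v0=A3 v1=B3 downbeat M2
bar 10: v0=F3 v1=E4 downbeat M7
bar 11: v0=G3 v1=G4 downbeat P8
  -> R4 @ bar 2 tick 0 v(0, 1): D3/C4 m7 untreated
  -> R4 @ bar 3 tick 0 v(0, 1): B2/F3 TT untreated
  -> R4 @ bar 4 tick 0 v(0, 1): C3/D3 M2 untreated
  -> R4 @ bar 5 tick 0 v(0, 1): B2/A3 m7 untreated
  -> R4 @ bar 6 tick 0 v(0, 1): C3/D3 M2 untreated
  -> R7 @ bar 6 tick 2 v(1,): D3->C4 leap 10st
  -> R4 @ bar 9 tick 0 v(0, 1): A3/B3 M2 untreated
  -> R4 @ bar 10 tick 0 v(0, 1): F3/E4 M7 untreated
  -> R8 @ bar 10 tick 0 v(0, 1): penult M7 not 3rd/6th
  -> R2 @ bar 11 tick 0 v(0, 1): F3/A3 M3 -> G3/G4 P8 similar
  -> R7 @ bar 11 tick 0 v(1,): A3->G4 leap 10st

(2, 0, R4, (0, 1))
(3, 0, R4, (0, 1))
(4, 0, R4, (0, 1))
(5, 0, R4, (0, 1))
(6, 0, R4, (0, 1))
(6, 2, R7, (1,))
(9, 0, R4, (0, 1))
(10, 0, R4, (0, 1))
(10, 0, R8, (0, 1))
(11, 0, R2, (0, 1))
(11, 0, R7, (1,))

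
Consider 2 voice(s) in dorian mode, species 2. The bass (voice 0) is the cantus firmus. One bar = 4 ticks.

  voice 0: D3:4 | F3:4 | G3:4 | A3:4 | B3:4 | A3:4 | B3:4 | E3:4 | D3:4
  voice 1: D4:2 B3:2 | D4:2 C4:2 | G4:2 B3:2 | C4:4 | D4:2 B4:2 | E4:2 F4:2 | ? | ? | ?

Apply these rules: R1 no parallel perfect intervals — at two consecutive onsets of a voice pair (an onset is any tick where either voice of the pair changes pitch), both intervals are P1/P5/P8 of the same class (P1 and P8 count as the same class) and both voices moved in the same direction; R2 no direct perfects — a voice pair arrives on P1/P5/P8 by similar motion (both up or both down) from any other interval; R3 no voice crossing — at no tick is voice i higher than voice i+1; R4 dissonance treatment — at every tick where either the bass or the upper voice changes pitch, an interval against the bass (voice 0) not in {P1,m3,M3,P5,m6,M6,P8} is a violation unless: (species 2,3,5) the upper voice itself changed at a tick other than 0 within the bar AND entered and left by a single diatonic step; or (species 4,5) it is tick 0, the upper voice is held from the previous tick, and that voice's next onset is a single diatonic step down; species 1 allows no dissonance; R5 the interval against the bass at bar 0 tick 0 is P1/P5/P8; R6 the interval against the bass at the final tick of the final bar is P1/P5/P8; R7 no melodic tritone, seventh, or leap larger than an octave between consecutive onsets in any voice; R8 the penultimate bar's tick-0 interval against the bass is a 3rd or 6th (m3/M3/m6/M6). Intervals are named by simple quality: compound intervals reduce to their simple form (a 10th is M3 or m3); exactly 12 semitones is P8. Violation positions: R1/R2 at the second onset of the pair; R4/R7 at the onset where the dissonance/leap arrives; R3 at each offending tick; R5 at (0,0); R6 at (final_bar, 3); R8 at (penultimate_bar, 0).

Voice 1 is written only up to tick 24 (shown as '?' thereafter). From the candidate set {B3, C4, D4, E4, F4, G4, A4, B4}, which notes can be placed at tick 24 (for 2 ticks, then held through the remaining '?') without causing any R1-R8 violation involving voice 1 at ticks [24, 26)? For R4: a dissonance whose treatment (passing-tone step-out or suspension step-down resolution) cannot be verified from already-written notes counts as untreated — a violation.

B3: violates R7
C4: violates R4
D4: legal
E4: violates R4
F4: violates R4
G4: legal
A4: violates R4
B4: violates R2,R7

{D4, G4}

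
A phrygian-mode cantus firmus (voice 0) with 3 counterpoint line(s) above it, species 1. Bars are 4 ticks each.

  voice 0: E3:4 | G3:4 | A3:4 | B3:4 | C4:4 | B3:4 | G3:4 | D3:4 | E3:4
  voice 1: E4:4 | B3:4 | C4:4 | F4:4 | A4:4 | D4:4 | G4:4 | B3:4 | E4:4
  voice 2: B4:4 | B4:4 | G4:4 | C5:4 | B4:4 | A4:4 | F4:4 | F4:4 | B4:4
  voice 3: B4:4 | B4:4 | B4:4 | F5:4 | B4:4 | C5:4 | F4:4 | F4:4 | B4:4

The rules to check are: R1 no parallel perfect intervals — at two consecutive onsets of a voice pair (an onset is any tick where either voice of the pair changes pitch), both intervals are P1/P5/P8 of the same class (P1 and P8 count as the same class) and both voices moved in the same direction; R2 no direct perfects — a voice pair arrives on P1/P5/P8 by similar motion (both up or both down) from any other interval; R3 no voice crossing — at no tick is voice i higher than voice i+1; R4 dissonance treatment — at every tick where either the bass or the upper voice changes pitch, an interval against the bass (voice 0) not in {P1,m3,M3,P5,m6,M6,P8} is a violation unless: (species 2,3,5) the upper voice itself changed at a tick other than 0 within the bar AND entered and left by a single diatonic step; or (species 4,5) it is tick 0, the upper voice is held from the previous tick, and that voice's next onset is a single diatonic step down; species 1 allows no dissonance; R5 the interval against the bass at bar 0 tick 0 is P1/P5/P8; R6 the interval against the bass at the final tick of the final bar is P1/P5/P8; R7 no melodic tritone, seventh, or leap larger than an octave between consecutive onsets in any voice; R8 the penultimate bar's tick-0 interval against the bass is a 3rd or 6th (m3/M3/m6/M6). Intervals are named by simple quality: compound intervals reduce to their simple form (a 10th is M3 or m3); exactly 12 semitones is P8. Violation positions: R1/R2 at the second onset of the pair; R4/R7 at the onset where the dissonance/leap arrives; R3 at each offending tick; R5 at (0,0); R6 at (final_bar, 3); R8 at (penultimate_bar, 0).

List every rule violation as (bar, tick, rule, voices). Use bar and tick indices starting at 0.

(2, 0, R4, (0, 2))
(2, 0, R4, (0, 3))
(3, 0, R1, (1, 2))
(3, 0, R2, (1, 3))
(3, 0, R4, (0, 1))
(3, 0, R4, (0, 2))
(3, 0, R4, (0, 3))
(3, 0, R7, (3,))
(4, 0, R2, (2, 3))
(4, 0, R4, (0, 2))
(4, 0, R4, (0, 3))
(4, 0, R7, (3,))
(5, 0, R2, (1, 2))
(5, 0, R4, (0, 2))
(5, 0, R4, (0, 3))
(6, 0, R2, (2, 3))
(6, 0, R3, (1, 2))
(6, 0, R4, (0, 2))
(6, 0, R4, (0, 3))
(6, 1, R3, (1, 2))
(6, 2, R3, (1, 2))
(6, 3, R3, (1, 2))
(8, 0, R1, (2, 3))
(8, 0, R2, (0, 1))
(8, 0, R2, (0, 2))
(8, 0, R2, (0, 3))
(8, 0, R2, (1, 2))
(8, 0, R2, (1, 3))
(8, 0, R7, (2,))
(8, 0, R7, (3,))

bar 0: v0=E3 v1=E4 v2=B4 v3=B4 downbeat P5
bar 1: v0=G3 v1=B3 v2=B4 v3=B4 downbeat M3
bar 2: v0=A3 v1=C4 v2=G4 v3=B4 downbeat M2
bar 3: v0=B3 v1=F4 v2=C5 v3=F5 downbeat TT
bar 4: v0=C4 v1=A4 v2=B4 v3=B4 downbeat M7
bar 5: v0=B3 v1=D4 v2=A4 v3=C5 downbeat m2
bar 6: v0=G3 v1=G4 v2=F4 v3=F4 downbeat m7
bar 7: v0=D3 v1=B3 v2=F4 v3=F4 downbeat m3
bar 8: v0=E3 v1=E4 v2=B4 v3=B4 downbeat P5
  -> R4 @ bar 2 tick 0 v(0, 2): A3/G4 m7 untreated
  -> R4 @ bar 2 tick 0 v(0, 3): A3/B4 M2 untreated
  -> R1 @ bar 3 tick 0 v(1, 2): C4/G4 P5 -> F4/C5 P5 similar
  -> R2 @ bar 3 tick 0 v(1, 3): C4/B4 M7 -> F4/F5 P8 similar
  -> R4 @ bar 3 tick 0 v(0, 1): B3/F4 TT untreated
  -> R4 @ bar 3 tick 0 v(0, 2): B3/C5 m2 untreated
  -> R4 @ bar 3 tick 0 v(0, 3): B3/F5 TT untreated
  -> R7 @ bar 3 tick 0 v(3,): B4->F5 leap 6st
  -> R2 @ bar 4 tick 0 v(2, 3): C5/F5 P4 -> B4/B4 P1 similar
  -> R4 @ bar 4 tick 0 v(0, 2): C4/B4 M7 untreated
  -> R4 @ bar 4 tick 0 v(0, 3): C4/B4 M7 untreated
  -> R7 @ bar 4 tick 0 v(3,): F5->B4 leap 6st
  -> R2 @ bar 5 tick 0 v(1, 2): A4/B4 M2 -> D4/A4 P5 similar
  -> R4 @ bar 5 tick 0 v(0, 2): B3/A4 m7 untreated
  -> R4 @ bar 5 tick 0 v(0, 3): B3/C5 m2 untreated
  -> R2 @ bar 6 tick 0 v(2, 3): A4/C5 m3 -> F4/F4 P1 similar
  -> R3 @ bar 6 tick 0 v(1, 2): G4 above F4
  -> R4 @ bar 6 tick 0 v(0, 2): G3/F4 m7 untreated
  -> R4 @ bar 6 tick 0 v(0, 3): G3/F4 m7 untreated
  -> R3 @ bar 6 tick 1 v(1, 2): G4 above F4
  -> R3 @ bar 6 tick 2 v(1, 2): G4 above F4
  -> R3 @ bar 6 tick 3 v(1, 2): G4 above F4
  -> R1 @ bar 8 tick 0 v(2, 3): F4/F4 P1 -> B4/B4 P1 similar
  -> R2 @ bar 8 tick 0 v(0, 1): D3/B3 M6 -> E3/E4 P8 similar
  -> R2 @ bar 8 tick 0 v(0, 2): D3/F4 m3 -> E3/B4 P5 similar
  -> R2 @ bar 8 tick 0 v(0, 3): D3/F4 m3 -> E3/B4 P5 similar
  -> R2 @ bar 8 tick 0 v(1, 2): B3/F4 TT -> E4/B4 P5 similar
  -> R2 @ bar 8 tick 0 v(1, 3): B3/F4 TT -> E4/B4 P5 similar
  -> R7 @ bar 8 tick 0 v(2,): F4->B4 leap 6st
  -> R7 @ bar 8 tick 0 v(3,): F4->B4 leap 6st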